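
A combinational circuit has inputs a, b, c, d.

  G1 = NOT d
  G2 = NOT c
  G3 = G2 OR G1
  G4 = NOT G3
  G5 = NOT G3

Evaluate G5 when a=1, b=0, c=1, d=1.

1

G1 = NOT 1 = 0
G2 = NOT 1 = 0
G3 = 0 OR 0 = 0
G5 = NOT 0 = 1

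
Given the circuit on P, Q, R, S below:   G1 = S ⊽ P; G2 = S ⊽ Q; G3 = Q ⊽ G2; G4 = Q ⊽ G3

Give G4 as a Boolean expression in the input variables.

G2 = S ⊽ Q
G3 = Q ⊽ G2 = Q ⊽ (S ⊽ Q)
G4 = Q ⊽ G3 = Q ⊽ (Q ⊽ (S ⊽ Q))

Q ⊽ (Q ⊽ (S ⊽ Q))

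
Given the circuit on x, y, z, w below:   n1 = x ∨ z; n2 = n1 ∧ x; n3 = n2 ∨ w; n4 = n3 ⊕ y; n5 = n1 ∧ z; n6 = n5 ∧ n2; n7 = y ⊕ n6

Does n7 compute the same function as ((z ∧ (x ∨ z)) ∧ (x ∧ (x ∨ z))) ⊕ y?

n1 = x ∨ z
n2 = n1 ∧ x = (x ∨ z) ∧ x
n5 = n1 ∧ z = (x ∨ z) ∧ z
n6 = n5 ∧ n2 = ((x ∨ z) ∧ z) ∧ ((x ∨ z) ∧ x)
n7 = y ⊕ n6 = y ⊕ (((x ∨ z) ∧ z) ∧ ((x ∨ z) ∧ x))
At x=0, y=0, z=0, w=0: circuit gives 0, formula gives 0.
At x=0, y=1, z=0, w=0: circuit gives 1, formula gives 1.
Agrees on all 16 inputs.

Yes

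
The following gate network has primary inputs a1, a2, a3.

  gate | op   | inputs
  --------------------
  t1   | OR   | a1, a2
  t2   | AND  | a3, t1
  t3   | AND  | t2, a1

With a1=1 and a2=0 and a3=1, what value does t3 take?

1

t1 = 1 OR 0 = 1
t2 = 1 AND 1 = 1
t3 = 1 AND 1 = 1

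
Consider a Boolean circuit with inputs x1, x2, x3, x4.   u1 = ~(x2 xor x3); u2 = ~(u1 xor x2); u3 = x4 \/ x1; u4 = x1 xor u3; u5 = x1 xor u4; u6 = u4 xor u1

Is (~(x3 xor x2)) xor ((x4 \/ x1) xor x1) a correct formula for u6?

u1 = ~(x2 xor x3)
u3 = x4 \/ x1
u4 = x1 xor u3 = x1 xor (x4 \/ x1)
u6 = u4 xor u1 = (x1 xor (x4 \/ x1)) xor (~(x2 xor x3))
At x1=0, x2=0, x3=0, x4=1: circuit gives 0, formula gives 0.
At x1=0, x2=0, x3=0, x4=0: circuit gives 1, formula gives 1.
Agrees on all 16 inputs.

Yes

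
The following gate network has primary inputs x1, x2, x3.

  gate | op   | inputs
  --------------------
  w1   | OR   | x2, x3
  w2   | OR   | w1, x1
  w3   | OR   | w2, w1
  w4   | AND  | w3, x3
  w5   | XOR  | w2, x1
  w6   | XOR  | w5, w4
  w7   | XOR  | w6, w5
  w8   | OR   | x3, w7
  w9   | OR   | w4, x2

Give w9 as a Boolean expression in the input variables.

((((x2 OR x3) OR x1) OR (x2 OR x3)) AND x3) OR x2

w1 = x2 OR x3
w2 = w1 OR x1 = (x2 OR x3) OR x1
w3 = w2 OR w1 = ((x2 OR x3) OR x1) OR (x2 OR x3)
w4 = w3 AND x3 = (((x2 OR x3) OR x1) OR (x2 OR x3)) AND x3
w9 = w4 OR x2 = ((((x2 OR x3) OR x1) OR (x2 OR x3)) AND x3) OR x2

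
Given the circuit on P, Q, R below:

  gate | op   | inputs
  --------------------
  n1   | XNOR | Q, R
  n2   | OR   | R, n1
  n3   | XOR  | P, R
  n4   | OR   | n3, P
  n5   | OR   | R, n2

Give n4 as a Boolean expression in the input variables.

n3 = P XOR R
n4 = n3 OR P = (P XOR R) OR P

(P XOR R) OR P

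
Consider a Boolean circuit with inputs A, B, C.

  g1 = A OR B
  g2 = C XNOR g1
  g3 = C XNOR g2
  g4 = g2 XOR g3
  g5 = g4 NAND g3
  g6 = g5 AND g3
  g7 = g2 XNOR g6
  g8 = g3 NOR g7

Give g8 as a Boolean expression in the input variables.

(C XNOR (C XNOR (A OR B))) NOR ((C XNOR (A OR B)) XNOR ((((C XNOR (A OR B)) XOR (C XNOR (C XNOR (A OR B)))) NAND (C XNOR (C XNOR (A OR B)))) AND (C XNOR (C XNOR (A OR B)))))

g1 = A OR B
g2 = C XNOR g1 = C XNOR (A OR B)
g3 = C XNOR g2 = C XNOR (C XNOR (A OR B))
g4 = g2 XOR g3 = (C XNOR (A OR B)) XOR (C XNOR (C XNOR (A OR B)))
g5 = g4 NAND g3 = ((C XNOR (A OR B)) XOR (C XNOR (C XNOR (A OR B)))) NAND (C XNOR (C XNOR (A OR B)))
g6 = g5 AND g3 = (((C XNOR (A OR B)) XOR (C XNOR (C XNOR (A OR B)))) NAND (C XNOR (C XNOR (A OR B)))) AND (C XNOR (C XNOR (A OR B)))
g7 = g2 XNOR g6 = (C XNOR (A OR B)) XNOR ((((C XNOR (A OR B)) XOR (C XNOR (C XNOR (A OR B)))) NAND (C XNOR (C XNOR (A OR B)))) AND (C XNOR (C XNOR (A OR B))))
g8 = g3 NOR g7 = (C XNOR (C XNOR (A OR B))) NOR ((C XNOR (A OR B)) XNOR ((((C XNOR (A OR B)) XOR (C XNOR (C XNOR (A OR B)))) NAND (C XNOR (C XNOR (A OR B)))) AND (C XNOR (C XNOR (A OR B)))))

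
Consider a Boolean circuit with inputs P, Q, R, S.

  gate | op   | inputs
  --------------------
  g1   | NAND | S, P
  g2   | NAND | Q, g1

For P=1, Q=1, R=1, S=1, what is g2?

1

g1 = 1 NAND 1 = 0
g2 = 1 NAND 0 = 1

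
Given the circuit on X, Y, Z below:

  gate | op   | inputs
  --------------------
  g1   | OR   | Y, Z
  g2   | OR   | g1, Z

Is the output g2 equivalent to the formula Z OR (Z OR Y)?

Yes

g1 = Y OR Z
g2 = g1 OR Z = (Y OR Z) OR Z
At X=0, Y=0, Z=0: circuit gives 0, formula gives 0.
At X=0, Y=0, Z=1: circuit gives 1, formula gives 1.
Agrees on all 8 inputs.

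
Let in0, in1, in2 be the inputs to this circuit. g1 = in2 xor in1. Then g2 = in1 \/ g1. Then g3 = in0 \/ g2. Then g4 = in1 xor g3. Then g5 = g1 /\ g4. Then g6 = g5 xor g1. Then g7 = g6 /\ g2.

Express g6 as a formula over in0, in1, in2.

g1 = in2 xor in1
g2 = in1 \/ g1 = in1 \/ (in2 xor in1)
g3 = in0 \/ g2 = in0 \/ (in1 \/ (in2 xor in1))
g4 = in1 xor g3 = in1 xor (in0 \/ (in1 \/ (in2 xor in1)))
g5 = g1 /\ g4 = (in2 xor in1) /\ (in1 xor (in0 \/ (in1 \/ (in2 xor in1))))
g6 = g5 xor g1 = ((in2 xor in1) /\ (in1 xor (in0 \/ (in1 \/ (in2 xor in1))))) xor (in2 xor in1)

((in2 xor in1) /\ (in1 xor (in0 \/ (in1 \/ (in2 xor in1))))) xor (in2 xor in1)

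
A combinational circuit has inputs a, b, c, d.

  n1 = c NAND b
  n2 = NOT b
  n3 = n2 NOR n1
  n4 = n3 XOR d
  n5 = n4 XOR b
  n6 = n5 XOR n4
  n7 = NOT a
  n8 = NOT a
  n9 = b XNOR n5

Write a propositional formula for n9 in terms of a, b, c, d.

n1 = c NAND b
n2 = NOT b
n3 = n2 NOR n1 = NOT b NOR (c NAND b)
n4 = n3 XOR d = (NOT b NOR (c NAND b)) XOR d
n5 = n4 XOR b = ((NOT b NOR (c NAND b)) XOR d) XOR b
n9 = b XNOR n5 = b XNOR (((NOT b NOR (c NAND b)) XOR d) XOR b)

b XNOR (((NOT b NOR (c NAND b)) XOR d) XOR b)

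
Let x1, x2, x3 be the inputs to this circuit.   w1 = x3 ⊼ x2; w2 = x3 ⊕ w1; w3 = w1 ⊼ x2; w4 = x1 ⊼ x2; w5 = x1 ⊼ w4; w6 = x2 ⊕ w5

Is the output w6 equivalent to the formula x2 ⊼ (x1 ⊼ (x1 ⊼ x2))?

No

w4 = x1 ⊼ x2
w5 = x1 ⊼ w4 = x1 ⊼ (x1 ⊼ x2)
w6 = x2 ⊕ w5 = x2 ⊕ (x1 ⊼ (x1 ⊼ x2))
At x1=1, x2=0, x3=0: circuit gives 0, formula gives 1.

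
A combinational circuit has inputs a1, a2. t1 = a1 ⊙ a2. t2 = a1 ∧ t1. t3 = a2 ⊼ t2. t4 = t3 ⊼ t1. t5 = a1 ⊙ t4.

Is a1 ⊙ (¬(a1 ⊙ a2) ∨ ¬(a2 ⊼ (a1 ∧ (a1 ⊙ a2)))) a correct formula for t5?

Yes

t1 = a1 ⊙ a2
t2 = a1 ∧ t1 = a1 ∧ (a1 ⊙ a2)
t3 = a2 ⊼ t2 = a2 ⊼ (a1 ∧ (a1 ⊙ a2))
t4 = t3 ⊼ t1 = (a2 ⊼ (a1 ∧ (a1 ⊙ a2))) ⊼ (a1 ⊙ a2)
t5 = a1 ⊙ t4 = a1 ⊙ ((a2 ⊼ (a1 ∧ (a1 ⊙ a2))) ⊼ (a1 ⊙ a2))
At a1=0, a2=1: circuit gives 0, formula gives 0.
At a1=0, a2=0: circuit gives 1, formula gives 1.
Agrees on all 4 inputs.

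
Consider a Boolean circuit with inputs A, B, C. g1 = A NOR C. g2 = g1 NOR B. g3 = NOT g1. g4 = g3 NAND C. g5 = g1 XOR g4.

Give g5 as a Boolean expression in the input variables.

(A NOR C) XOR (NOT (A NOR C) NAND C)

g1 = A NOR C
g3 = NOT g1 = NOT (A NOR C)
g4 = g3 NAND C = NOT (A NOR C) NAND C
g5 = g1 XOR g4 = (A NOR C) XOR (NOT (A NOR C) NAND C)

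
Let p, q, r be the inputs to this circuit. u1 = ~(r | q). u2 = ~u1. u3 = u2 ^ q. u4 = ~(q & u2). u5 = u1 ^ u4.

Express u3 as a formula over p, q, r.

~(~(r | q)) ^ q

u1 = ~(r | q)
u2 = ~u1 = ~(~(r | q))
u3 = u2 ^ q = ~(~(r | q)) ^ q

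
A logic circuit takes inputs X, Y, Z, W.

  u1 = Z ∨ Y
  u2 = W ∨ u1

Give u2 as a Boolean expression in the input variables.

W ∨ (Z ∨ Y)

u1 = Z ∨ Y
u2 = W ∨ u1 = W ∨ (Z ∨ Y)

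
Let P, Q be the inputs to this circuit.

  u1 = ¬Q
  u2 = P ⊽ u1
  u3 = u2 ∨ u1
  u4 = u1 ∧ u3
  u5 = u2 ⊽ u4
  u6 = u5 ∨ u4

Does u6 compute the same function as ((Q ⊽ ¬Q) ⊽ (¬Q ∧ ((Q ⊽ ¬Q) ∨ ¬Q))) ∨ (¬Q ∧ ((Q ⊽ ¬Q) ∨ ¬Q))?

u1 = ¬Q
u2 = P ⊽ u1 = P ⊽ ¬Q
u3 = u2 ∨ u1 = (P ⊽ ¬Q) ∨ ¬Q
u4 = u1 ∧ u3 = ¬Q ∧ ((P ⊽ ¬Q) ∨ ¬Q)
u5 = u2 ⊽ u4 = (P ⊽ ¬Q) ⊽ (¬Q ∧ ((P ⊽ ¬Q) ∨ ¬Q))
u6 = u5 ∨ u4 = ((P ⊽ ¬Q) ⊽ (¬Q ∧ ((P ⊽ ¬Q) ∨ ¬Q))) ∨ (¬Q ∧ ((P ⊽ ¬Q) ∨ ¬Q))
At P=0, Q=1: circuit gives 0, formula gives 1.

No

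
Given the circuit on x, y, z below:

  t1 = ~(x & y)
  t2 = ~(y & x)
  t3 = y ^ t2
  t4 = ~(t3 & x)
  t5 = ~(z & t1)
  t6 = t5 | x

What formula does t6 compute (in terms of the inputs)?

(~(z & (~(x & y)))) | x

t1 = ~(x & y)
t5 = ~(z & t1) = ~(z & (~(x & y)))
t6 = t5 | x = (~(z & (~(x & y)))) | x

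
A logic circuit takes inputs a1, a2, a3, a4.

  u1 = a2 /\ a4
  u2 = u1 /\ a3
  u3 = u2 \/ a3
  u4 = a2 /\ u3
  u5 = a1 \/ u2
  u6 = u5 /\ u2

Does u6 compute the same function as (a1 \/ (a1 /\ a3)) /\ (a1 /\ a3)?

No

u1 = a2 /\ a4
u2 = u1 /\ a3 = (a2 /\ a4) /\ a3
u5 = a1 \/ u2 = a1 \/ ((a2 /\ a4) /\ a3)
u6 = u5 /\ u2 = (a1 \/ ((a2 /\ a4) /\ a3)) /\ ((a2 /\ a4) /\ a3)
At a1=0, a2=1, a3=1, a4=1: circuit gives 1, formula gives 0.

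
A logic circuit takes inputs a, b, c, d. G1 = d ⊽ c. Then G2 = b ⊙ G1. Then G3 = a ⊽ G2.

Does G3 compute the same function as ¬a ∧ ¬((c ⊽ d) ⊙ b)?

G1 = d ⊽ c
G2 = b ⊙ G1 = b ⊙ (d ⊽ c)
G3 = a ⊽ G2 = a ⊽ (b ⊙ (d ⊽ c))
At a=0, b=0, c=0, d=1: circuit gives 0, formula gives 0.
At a=0, b=0, c=0, d=0: circuit gives 1, formula gives 1.
Agrees on all 16 inputs.

Yes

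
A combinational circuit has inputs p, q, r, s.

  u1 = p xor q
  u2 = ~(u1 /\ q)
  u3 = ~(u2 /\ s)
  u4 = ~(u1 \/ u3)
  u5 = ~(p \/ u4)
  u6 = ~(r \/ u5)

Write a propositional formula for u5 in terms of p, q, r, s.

~(p \/ (~((p xor q) \/ (~((~((p xor q) /\ q)) /\ s)))))

u1 = p xor q
u2 = ~(u1 /\ q) = ~((p xor q) /\ q)
u3 = ~(u2 /\ s) = ~((~((p xor q) /\ q)) /\ s)
u4 = ~(u1 \/ u3) = ~((p xor q) \/ (~((~((p xor q) /\ q)) /\ s)))
u5 = ~(p \/ u4) = ~(p \/ (~((p xor q) \/ (~((~((p xor q) /\ q)) /\ s)))))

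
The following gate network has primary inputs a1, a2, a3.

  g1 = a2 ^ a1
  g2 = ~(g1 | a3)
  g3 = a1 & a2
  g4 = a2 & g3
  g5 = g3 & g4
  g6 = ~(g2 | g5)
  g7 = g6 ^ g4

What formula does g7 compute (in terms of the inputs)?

(~((~((a2 ^ a1) | a3)) | ((a1 & a2) & (a2 & (a1 & a2))))) ^ (a2 & (a1 & a2))

g1 = a2 ^ a1
g2 = ~(g1 | a3) = ~((a2 ^ a1) | a3)
g3 = a1 & a2
g4 = a2 & g3 = a2 & (a1 & a2)
g5 = g3 & g4 = (a1 & a2) & (a2 & (a1 & a2))
g6 = ~(g2 | g5) = ~((~((a2 ^ a1) | a3)) | ((a1 & a2) & (a2 & (a1 & a2))))
g7 = g6 ^ g4 = (~((~((a2 ^ a1) | a3)) | ((a1 & a2) & (a2 & (a1 & a2))))) ^ (a2 & (a1 & a2))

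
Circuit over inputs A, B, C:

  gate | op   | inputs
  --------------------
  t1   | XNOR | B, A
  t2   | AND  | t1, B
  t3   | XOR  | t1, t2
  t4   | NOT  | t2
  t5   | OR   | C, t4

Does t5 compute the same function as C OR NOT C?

t1 = B XNOR A
t2 = t1 AND B = (B XNOR A) AND B
t4 = NOT t2 = NOT ((B XNOR A) AND B)
t5 = C OR t4 = C OR NOT ((B XNOR A) AND B)
At A=1, B=1, C=0: circuit gives 0, formula gives 1.

No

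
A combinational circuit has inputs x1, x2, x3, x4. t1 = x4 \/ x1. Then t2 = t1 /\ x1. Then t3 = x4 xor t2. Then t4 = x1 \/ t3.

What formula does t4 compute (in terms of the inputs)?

x1 \/ (x4 xor ((x4 \/ x1) /\ x1))

t1 = x4 \/ x1
t2 = t1 /\ x1 = (x4 \/ x1) /\ x1
t3 = x4 xor t2 = x4 xor ((x4 \/ x1) /\ x1)
t4 = x1 \/ t3 = x1 \/ (x4 xor ((x4 \/ x1) /\ x1))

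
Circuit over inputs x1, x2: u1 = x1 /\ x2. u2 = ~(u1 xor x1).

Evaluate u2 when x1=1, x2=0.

u1 = 1 /\ 0 = 0
u2 = ~(0 xor 1) = 0

0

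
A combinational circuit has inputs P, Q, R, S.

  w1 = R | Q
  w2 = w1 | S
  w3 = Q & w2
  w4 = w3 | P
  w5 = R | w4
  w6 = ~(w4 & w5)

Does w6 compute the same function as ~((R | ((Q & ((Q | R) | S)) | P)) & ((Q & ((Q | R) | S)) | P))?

w1 = R | Q
w2 = w1 | S = (R | Q) | S
w3 = Q & w2 = Q & ((R | Q) | S)
w4 = w3 | P = (Q & ((R | Q) | S)) | P
w5 = R | w4 = R | ((Q & ((R | Q) | S)) | P)
w6 = ~(w4 & w5) = ~(((Q & ((R | Q) | S)) | P) & (R | ((Q & ((R | Q) | S)) | P)))
At P=0, Q=1, R=0, S=0: circuit gives 0, formula gives 0.
At P=0, Q=0, R=0, S=0: circuit gives 1, formula gives 1.
Agrees on all 16 inputs.

Yes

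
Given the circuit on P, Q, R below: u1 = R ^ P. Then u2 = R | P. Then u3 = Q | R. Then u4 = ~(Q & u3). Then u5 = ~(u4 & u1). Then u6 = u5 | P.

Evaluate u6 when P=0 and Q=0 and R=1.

0

u1 = 1 ^ 0 = 1
u3 = 0 | 1 = 1
u4 = ~(0 & 1) = 1
u5 = ~(1 & 1) = 0
u6 = 0 | 0 = 0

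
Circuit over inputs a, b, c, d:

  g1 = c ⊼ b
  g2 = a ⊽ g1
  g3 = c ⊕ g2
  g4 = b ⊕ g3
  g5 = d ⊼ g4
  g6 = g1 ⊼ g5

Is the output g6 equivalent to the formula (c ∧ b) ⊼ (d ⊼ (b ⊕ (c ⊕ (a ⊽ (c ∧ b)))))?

No

g1 = c ⊼ b
g2 = a ⊽ g1 = a ⊽ (c ⊼ b)
g3 = c ⊕ g2 = c ⊕ (a ⊽ (c ⊼ b))
g4 = b ⊕ g3 = b ⊕ (c ⊕ (a ⊽ (c ⊼ b)))
g5 = d ⊼ g4 = d ⊼ (b ⊕ (c ⊕ (a ⊽ (c ⊼ b))))
g6 = g1 ⊼ g5 = (c ⊼ b) ⊼ (d ⊼ (b ⊕ (c ⊕ (a ⊽ (c ⊼ b)))))
At a=0, b=0, c=0, d=0: circuit gives 0, formula gives 1.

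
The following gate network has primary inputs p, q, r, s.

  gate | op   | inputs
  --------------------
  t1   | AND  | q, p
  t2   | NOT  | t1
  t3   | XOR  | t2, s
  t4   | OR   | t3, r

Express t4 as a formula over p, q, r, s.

t1 = q AND p
t2 = NOT t1 = NOT (q AND p)
t3 = t2 XOR s = NOT (q AND p) XOR s
t4 = t3 OR r = (NOT (q AND p) XOR s) OR r

(NOT (q AND p) XOR s) OR r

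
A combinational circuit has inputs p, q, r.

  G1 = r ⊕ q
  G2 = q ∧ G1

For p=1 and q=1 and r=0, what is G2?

1

G1 = 0 ⊕ 1 = 1
G2 = 1 ∧ 1 = 1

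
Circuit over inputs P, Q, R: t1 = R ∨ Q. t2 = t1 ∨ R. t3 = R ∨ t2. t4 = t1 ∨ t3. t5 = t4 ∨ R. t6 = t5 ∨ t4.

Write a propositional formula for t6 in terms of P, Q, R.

t1 = R ∨ Q
t2 = t1 ∨ R = (R ∨ Q) ∨ R
t3 = R ∨ t2 = R ∨ ((R ∨ Q) ∨ R)
t4 = t1 ∨ t3 = (R ∨ Q) ∨ (R ∨ ((R ∨ Q) ∨ R))
t5 = t4 ∨ R = ((R ∨ Q) ∨ (R ∨ ((R ∨ Q) ∨ R))) ∨ R
t6 = t5 ∨ t4 = (((R ∨ Q) ∨ (R ∨ ((R ∨ Q) ∨ R))) ∨ R) ∨ ((R ∨ Q) ∨ (R ∨ ((R ∨ Q) ∨ R)))

(((R ∨ Q) ∨ (R ∨ ((R ∨ Q) ∨ R))) ∨ R) ∨ ((R ∨ Q) ∨ (R ∨ ((R ∨ Q) ∨ R)))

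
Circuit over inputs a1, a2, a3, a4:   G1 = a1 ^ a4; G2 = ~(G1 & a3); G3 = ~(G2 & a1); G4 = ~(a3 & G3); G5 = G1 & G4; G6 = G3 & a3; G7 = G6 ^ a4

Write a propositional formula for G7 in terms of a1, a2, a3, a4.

G1 = a1 ^ a4
G2 = ~(G1 & a3) = ~((a1 ^ a4) & a3)
G3 = ~(G2 & a1) = ~((~((a1 ^ a4) & a3)) & a1)
G6 = G3 & a3 = (~((~((a1 ^ a4) & a3)) & a1)) & a3
G7 = G6 ^ a4 = ((~((~((a1 ^ a4) & a3)) & a1)) & a3) ^ a4

((~((~((a1 ^ a4) & a3)) & a1)) & a3) ^ a4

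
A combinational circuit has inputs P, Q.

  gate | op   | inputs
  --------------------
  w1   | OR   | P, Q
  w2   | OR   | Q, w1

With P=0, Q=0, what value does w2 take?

0

w1 = 0 OR 0 = 0
w2 = 0 OR 0 = 0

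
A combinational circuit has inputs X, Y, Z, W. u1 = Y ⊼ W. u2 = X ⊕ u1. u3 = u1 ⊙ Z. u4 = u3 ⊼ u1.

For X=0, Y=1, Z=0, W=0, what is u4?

u1 = 1 ⊼ 0 = 1
u3 = 1 ⊙ 0 = 0
u4 = 0 ⊼ 1 = 1

1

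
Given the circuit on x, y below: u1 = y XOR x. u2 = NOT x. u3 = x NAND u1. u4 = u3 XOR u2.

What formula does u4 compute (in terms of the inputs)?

u1 = y XOR x
u2 = NOT x
u3 = x NAND u1 = x NAND (y XOR x)
u4 = u3 XOR u2 = (x NAND (y XOR x)) XOR NOT x

(x NAND (y XOR x)) XOR NOT x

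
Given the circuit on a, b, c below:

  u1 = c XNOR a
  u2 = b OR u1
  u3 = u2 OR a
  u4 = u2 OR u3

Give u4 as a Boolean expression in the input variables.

(b OR (c XNOR a)) OR ((b OR (c XNOR a)) OR a)

u1 = c XNOR a
u2 = b OR u1 = b OR (c XNOR a)
u3 = u2 OR a = (b OR (c XNOR a)) OR a
u4 = u2 OR u3 = (b OR (c XNOR a)) OR ((b OR (c XNOR a)) OR a)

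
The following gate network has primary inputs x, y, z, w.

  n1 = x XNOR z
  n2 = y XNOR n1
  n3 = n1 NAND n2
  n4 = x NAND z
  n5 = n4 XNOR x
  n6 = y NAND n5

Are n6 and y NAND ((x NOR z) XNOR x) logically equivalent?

No

n4 = x NAND z
n5 = n4 XNOR x = (x NAND z) XNOR x
n6 = y NAND n5 = y NAND ((x NAND z) XNOR x)
At x=0, y=1, z=1, w=0: circuit gives 1, formula gives 0.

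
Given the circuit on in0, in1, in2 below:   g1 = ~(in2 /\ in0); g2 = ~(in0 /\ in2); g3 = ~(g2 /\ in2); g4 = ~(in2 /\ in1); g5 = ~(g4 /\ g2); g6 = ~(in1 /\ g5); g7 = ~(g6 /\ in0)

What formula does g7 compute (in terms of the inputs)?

~((~(in1 /\ (~((~(in2 /\ in1)) /\ (~(in0 /\ in2)))))) /\ in0)

g2 = ~(in0 /\ in2)
g4 = ~(in2 /\ in1)
g5 = ~(g4 /\ g2) = ~((~(in2 /\ in1)) /\ (~(in0 /\ in2)))
g6 = ~(in1 /\ g5) = ~(in1 /\ (~((~(in2 /\ in1)) /\ (~(in0 /\ in2)))))
g7 = ~(g6 /\ in0) = ~((~(in1 /\ (~((~(in2 /\ in1)) /\ (~(in0 /\ in2)))))) /\ in0)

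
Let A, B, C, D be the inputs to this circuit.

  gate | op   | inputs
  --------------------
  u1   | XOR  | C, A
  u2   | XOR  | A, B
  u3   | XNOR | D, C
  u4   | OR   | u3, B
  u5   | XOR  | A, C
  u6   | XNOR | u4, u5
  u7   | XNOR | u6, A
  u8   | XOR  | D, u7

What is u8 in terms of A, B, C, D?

u3 = D XNOR C
u4 = u3 OR B = (D XNOR C) OR B
u5 = A XOR C
u6 = u4 XNOR u5 = ((D XNOR C) OR B) XNOR (A XOR C)
u7 = u6 XNOR A = (((D XNOR C) OR B) XNOR (A XOR C)) XNOR A
u8 = D XOR u7 = D XOR ((((D XNOR C) OR B) XNOR (A XOR C)) XNOR A)

D XOR ((((D XNOR C) OR B) XNOR (A XOR C)) XNOR A)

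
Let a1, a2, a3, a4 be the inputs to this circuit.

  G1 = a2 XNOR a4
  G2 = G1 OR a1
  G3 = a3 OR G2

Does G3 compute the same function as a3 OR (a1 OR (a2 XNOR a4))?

G1 = a2 XNOR a4
G2 = G1 OR a1 = (a2 XNOR a4) OR a1
G3 = a3 OR G2 = a3 OR ((a2 XNOR a4) OR a1)
At a1=0, a2=0, a3=0, a4=1: circuit gives 0, formula gives 0.
At a1=0, a2=0, a3=0, a4=0: circuit gives 1, formula gives 1.
Agrees on all 16 inputs.

Yes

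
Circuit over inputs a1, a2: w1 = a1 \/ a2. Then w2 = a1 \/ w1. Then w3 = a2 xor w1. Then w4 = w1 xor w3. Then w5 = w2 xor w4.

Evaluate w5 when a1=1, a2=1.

0

w1 = 1 \/ 1 = 1
w2 = 1 \/ 1 = 1
w3 = 1 xor 1 = 0
w4 = 1 xor 0 = 1
w5 = 1 xor 1 = 0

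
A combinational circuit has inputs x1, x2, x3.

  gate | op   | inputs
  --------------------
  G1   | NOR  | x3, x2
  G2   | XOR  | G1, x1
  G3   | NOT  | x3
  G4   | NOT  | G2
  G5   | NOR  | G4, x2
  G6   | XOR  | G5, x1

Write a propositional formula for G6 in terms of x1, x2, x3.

G1 = x3 NOR x2
G2 = G1 XOR x1 = (x3 NOR x2) XOR x1
G4 = NOT G2 = NOT ((x3 NOR x2) XOR x1)
G5 = G4 NOR x2 = NOT ((x3 NOR x2) XOR x1) NOR x2
G6 = G5 XOR x1 = (NOT ((x3 NOR x2) XOR x1) NOR x2) XOR x1

(NOT ((x3 NOR x2) XOR x1) NOR x2) XOR x1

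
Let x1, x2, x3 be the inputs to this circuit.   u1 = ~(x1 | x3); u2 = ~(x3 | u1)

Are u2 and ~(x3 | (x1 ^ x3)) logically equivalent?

No

u1 = ~(x1 | x3)
u2 = ~(x3 | u1) = ~(x3 | (~(x1 | x3)))
At x1=0, x2=0, x3=0: circuit gives 0, formula gives 1.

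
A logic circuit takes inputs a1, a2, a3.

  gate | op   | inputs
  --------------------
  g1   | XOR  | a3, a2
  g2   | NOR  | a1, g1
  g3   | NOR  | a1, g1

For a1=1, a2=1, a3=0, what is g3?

g1 = 0 XOR 1 = 1
g3 = 1 NOR 1 = 0

0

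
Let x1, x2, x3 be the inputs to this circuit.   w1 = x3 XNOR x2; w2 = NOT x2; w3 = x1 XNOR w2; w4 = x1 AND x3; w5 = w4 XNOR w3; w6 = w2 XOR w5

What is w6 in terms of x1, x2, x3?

w2 = NOT x2
w3 = x1 XNOR w2 = x1 XNOR NOT x2
w4 = x1 AND x3
w5 = w4 XNOR w3 = (x1 AND x3) XNOR (x1 XNOR NOT x2)
w6 = w2 XOR w5 = NOT x2 XOR ((x1 AND x3) XNOR (x1 XNOR NOT x2))

NOT x2 XOR ((x1 AND x3) XNOR (x1 XNOR NOT x2))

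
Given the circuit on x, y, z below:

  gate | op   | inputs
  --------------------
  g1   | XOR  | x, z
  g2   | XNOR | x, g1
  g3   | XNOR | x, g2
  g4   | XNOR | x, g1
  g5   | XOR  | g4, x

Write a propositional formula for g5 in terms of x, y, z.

g1 = x XOR z
g4 = x XNOR g1 = x XNOR (x XOR z)
g5 = g4 XOR x = (x XNOR (x XOR z)) XOR x

(x XNOR (x XOR z)) XOR x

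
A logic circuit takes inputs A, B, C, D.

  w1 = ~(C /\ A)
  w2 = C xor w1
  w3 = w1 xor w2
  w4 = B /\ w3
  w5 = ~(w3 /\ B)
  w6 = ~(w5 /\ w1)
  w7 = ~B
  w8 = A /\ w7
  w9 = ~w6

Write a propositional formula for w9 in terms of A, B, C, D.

~(~((~(((~(C /\ A)) xor (C xor (~(C /\ A)))) /\ B)) /\ (~(C /\ A))))

w1 = ~(C /\ A)
w2 = C xor w1 = C xor (~(C /\ A))
w3 = w1 xor w2 = (~(C /\ A)) xor (C xor (~(C /\ A)))
w5 = ~(w3 /\ B) = ~(((~(C /\ A)) xor (C xor (~(C /\ A)))) /\ B)
w6 = ~(w5 /\ w1) = ~((~(((~(C /\ A)) xor (C xor (~(C /\ A)))) /\ B)) /\ (~(C /\ A)))
w9 = ~w6 = ~(~((~(((~(C /\ A)) xor (C xor (~(C /\ A)))) /\ B)) /\ (~(C /\ A))))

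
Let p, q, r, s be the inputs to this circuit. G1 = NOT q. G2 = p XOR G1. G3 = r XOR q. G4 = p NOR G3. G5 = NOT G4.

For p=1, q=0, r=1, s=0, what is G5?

1

G3 = 1 XOR 0 = 1
G4 = 1 NOR 1 = 0
G5 = NOT 0 = 1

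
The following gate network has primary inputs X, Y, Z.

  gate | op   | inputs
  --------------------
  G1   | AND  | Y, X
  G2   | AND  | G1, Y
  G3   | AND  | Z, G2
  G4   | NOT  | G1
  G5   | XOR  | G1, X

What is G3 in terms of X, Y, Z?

Z AND ((Y AND X) AND Y)

G1 = Y AND X
G2 = G1 AND Y = (Y AND X) AND Y
G3 = Z AND G2 = Z AND ((Y AND X) AND Y)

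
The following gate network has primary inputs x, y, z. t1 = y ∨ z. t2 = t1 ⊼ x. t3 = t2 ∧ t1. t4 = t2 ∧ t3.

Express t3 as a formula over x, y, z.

((y ∨ z) ⊼ x) ∧ (y ∨ z)

t1 = y ∨ z
t2 = t1 ⊼ x = (y ∨ z) ⊼ x
t3 = t2 ∧ t1 = ((y ∨ z) ⊼ x) ∧ (y ∨ z)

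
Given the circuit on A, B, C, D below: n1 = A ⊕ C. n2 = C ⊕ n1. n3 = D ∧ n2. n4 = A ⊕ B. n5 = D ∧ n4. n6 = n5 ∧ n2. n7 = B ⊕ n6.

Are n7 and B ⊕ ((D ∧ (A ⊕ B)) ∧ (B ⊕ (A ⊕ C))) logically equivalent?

n1 = A ⊕ C
n2 = C ⊕ n1 = C ⊕ (A ⊕ C)
n4 = A ⊕ B
n5 = D ∧ n4 = D ∧ (A ⊕ B)
n6 = n5 ∧ n2 = (D ∧ (A ⊕ B)) ∧ (C ⊕ (A ⊕ C))
n7 = B ⊕ n6 = B ⊕ ((D ∧ (A ⊕ B)) ∧ (C ⊕ (A ⊕ C)))
At A=0, B=1, C=0, D=1: circuit gives 1, formula gives 0.

No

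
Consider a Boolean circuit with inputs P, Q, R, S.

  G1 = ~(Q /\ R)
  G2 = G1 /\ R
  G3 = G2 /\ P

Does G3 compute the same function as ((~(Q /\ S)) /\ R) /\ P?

No

G1 = ~(Q /\ R)
G2 = G1 /\ R = (~(Q /\ R)) /\ R
G3 = G2 /\ P = ((~(Q /\ R)) /\ R) /\ P
At P=1, Q=1, R=1, S=0: circuit gives 0, formula gives 1.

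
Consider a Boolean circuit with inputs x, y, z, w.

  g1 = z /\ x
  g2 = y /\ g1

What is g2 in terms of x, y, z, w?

g1 = z /\ x
g2 = y /\ g1 = y /\ (z /\ x)

y /\ (z /\ x)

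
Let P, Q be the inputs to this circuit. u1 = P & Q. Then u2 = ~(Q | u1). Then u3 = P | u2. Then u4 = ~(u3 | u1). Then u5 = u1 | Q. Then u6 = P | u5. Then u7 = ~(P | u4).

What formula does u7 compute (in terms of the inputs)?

~(P | (~((P | (~(Q | (P & Q)))) | (P & Q))))

u1 = P & Q
u2 = ~(Q | u1) = ~(Q | (P & Q))
u3 = P | u2 = P | (~(Q | (P & Q)))
u4 = ~(u3 | u1) = ~((P | (~(Q | (P & Q)))) | (P & Q))
u7 = ~(P | u4) = ~(P | (~((P | (~(Q | (P & Q)))) | (P & Q))))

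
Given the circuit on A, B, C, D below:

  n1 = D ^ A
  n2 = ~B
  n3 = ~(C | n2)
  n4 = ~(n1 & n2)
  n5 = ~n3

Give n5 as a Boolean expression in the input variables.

~(~(C | ~B))

n2 = ~B
n3 = ~(C | n2) = ~(C | ~B)
n5 = ~n3 = ~(~(C | ~B))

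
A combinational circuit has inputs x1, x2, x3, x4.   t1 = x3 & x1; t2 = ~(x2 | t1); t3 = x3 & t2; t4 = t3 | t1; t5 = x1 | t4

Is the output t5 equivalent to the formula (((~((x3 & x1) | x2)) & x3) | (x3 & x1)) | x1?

Yes

t1 = x3 & x1
t2 = ~(x2 | t1) = ~(x2 | (x3 & x1))
t3 = x3 & t2 = x3 & (~(x2 | (x3 & x1)))
t4 = t3 | t1 = (x3 & (~(x2 | (x3 & x1)))) | (x3 & x1)
t5 = x1 | t4 = x1 | ((x3 & (~(x2 | (x3 & x1)))) | (x3 & x1))
At x1=0, x2=0, x3=0, x4=0: circuit gives 0, formula gives 0.
At x1=0, x2=0, x3=1, x4=0: circuit gives 1, formula gives 1.
Agrees on all 16 inputs.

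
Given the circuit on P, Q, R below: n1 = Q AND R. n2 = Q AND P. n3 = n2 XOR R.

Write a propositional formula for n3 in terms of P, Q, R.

(Q AND P) XOR R

n2 = Q AND P
n3 = n2 XOR R = (Q AND P) XOR R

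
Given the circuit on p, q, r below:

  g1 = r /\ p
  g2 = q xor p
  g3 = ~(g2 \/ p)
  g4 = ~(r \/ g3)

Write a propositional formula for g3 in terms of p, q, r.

g2 = q xor p
g3 = ~(g2 \/ p) = ~((q xor p) \/ p)

~((q xor p) \/ p)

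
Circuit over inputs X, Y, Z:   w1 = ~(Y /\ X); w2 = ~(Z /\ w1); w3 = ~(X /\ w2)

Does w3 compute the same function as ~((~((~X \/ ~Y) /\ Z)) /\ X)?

w1 = ~(Y /\ X)
w2 = ~(Z /\ w1) = ~(Z /\ (~(Y /\ X)))
w3 = ~(X /\ w2) = ~(X /\ (~(Z /\ (~(Y /\ X)))))
At X=1, Y=0, Z=0: circuit gives 0, formula gives 0.
At X=0, Y=0, Z=0: circuit gives 1, formula gives 1.
Agrees on all 8 inputs.

Yes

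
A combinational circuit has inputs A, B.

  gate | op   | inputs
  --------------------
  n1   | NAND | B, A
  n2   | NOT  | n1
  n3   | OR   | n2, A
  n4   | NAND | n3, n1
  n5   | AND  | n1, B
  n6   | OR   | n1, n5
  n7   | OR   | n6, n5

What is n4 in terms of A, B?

n1 = B NAND A
n2 = NOT n1 = NOT (B NAND A)
n3 = n2 OR A = NOT (B NAND A) OR A
n4 = n3 NAND n1 = (NOT (B NAND A) OR A) NAND (B NAND A)

(NOT (B NAND A) OR A) NAND (B NAND A)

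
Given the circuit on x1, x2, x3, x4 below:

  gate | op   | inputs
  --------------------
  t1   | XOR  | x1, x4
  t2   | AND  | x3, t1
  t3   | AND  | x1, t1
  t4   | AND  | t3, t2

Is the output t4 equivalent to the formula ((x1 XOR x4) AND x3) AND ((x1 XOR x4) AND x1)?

Yes

t1 = x1 XOR x4
t2 = x3 AND t1 = x3 AND (x1 XOR x4)
t3 = x1 AND t1 = x1 AND (x1 XOR x4)
t4 = t3 AND t2 = (x1 AND (x1 XOR x4)) AND (x3 AND (x1 XOR x4))
At x1=0, x2=0, x3=0, x4=0: circuit gives 0, formula gives 0.
At x1=1, x2=0, x3=1, x4=0: circuit gives 1, formula gives 1.
Agrees on all 16 inputs.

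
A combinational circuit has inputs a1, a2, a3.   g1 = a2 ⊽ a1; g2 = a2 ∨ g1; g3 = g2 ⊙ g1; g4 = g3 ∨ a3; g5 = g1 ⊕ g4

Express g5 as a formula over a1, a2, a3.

(a2 ⊽ a1) ⊕ (((a2 ∨ (a2 ⊽ a1)) ⊙ (a2 ⊽ a1)) ∨ a3)

g1 = a2 ⊽ a1
g2 = a2 ∨ g1 = a2 ∨ (a2 ⊽ a1)
g3 = g2 ⊙ g1 = (a2 ∨ (a2 ⊽ a1)) ⊙ (a2 ⊽ a1)
g4 = g3 ∨ a3 = ((a2 ∨ (a2 ⊽ a1)) ⊙ (a2 ⊽ a1)) ∨ a3
g5 = g1 ⊕ g4 = (a2 ⊽ a1) ⊕ (((a2 ∨ (a2 ⊽ a1)) ⊙ (a2 ⊽ a1)) ∨ a3)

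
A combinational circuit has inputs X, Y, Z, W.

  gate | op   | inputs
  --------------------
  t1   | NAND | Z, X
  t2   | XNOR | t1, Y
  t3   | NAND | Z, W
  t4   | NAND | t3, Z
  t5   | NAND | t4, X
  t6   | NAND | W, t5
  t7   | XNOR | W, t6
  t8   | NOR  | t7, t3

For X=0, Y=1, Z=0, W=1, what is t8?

0

t3 = 0 NAND 1 = 1
t4 = 1 NAND 0 = 1
t5 = 1 NAND 0 = 1
t6 = 1 NAND 1 = 0
t7 = 1 XNOR 0 = 0
t8 = 0 NOR 1 = 0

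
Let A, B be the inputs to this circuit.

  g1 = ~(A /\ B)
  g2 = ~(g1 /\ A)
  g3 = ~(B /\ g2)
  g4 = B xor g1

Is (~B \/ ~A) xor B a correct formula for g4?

g1 = ~(A /\ B)
g4 = B xor g1 = B xor (~(A /\ B))
At A=0, B=1: circuit gives 0, formula gives 0.
At A=0, B=0: circuit gives 1, formula gives 1.
Agrees on all 4 inputs.

Yes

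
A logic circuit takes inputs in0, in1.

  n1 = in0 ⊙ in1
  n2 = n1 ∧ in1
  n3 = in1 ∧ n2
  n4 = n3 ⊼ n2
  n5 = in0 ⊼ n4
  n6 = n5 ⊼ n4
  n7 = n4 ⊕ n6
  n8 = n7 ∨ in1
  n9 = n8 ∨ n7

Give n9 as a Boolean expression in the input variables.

((((in1 ∧ ((in0 ⊙ in1) ∧ in1)) ⊼ ((in0 ⊙ in1) ∧ in1)) ⊕ ((in0 ⊼ ((in1 ∧ ((in0 ⊙ in1) ∧ in1)) ⊼ ((in0 ⊙ in1) ∧ in1))) ⊼ ((in1 ∧ ((in0 ⊙ in1) ∧ in1)) ⊼ ((in0 ⊙ in1) ∧ in1)))) ∨ in1) ∨ (((in1 ∧ ((in0 ⊙ in1) ∧ in1)) ⊼ ((in0 ⊙ in1) ∧ in1)) ⊕ ((in0 ⊼ ((in1 ∧ ((in0 ⊙ in1) ∧ in1)) ⊼ ((in0 ⊙ in1) ∧ in1))) ⊼ ((in1 ∧ ((in0 ⊙ in1) ∧ in1)) ⊼ ((in0 ⊙ in1) ∧ in1))))

n1 = in0 ⊙ in1
n2 = n1 ∧ in1 = (in0 ⊙ in1) ∧ in1
n3 = in1 ∧ n2 = in1 ∧ ((in0 ⊙ in1) ∧ in1)
n4 = n3 ⊼ n2 = (in1 ∧ ((in0 ⊙ in1) ∧ in1)) ⊼ ((in0 ⊙ in1) ∧ in1)
n5 = in0 ⊼ n4 = in0 ⊼ ((in1 ∧ ((in0 ⊙ in1) ∧ in1)) ⊼ ((in0 ⊙ in1) ∧ in1))
n6 = n5 ⊼ n4 = (in0 ⊼ ((in1 ∧ ((in0 ⊙ in1) ∧ in1)) ⊼ ((in0 ⊙ in1) ∧ in1))) ⊼ ((in1 ∧ ((in0 ⊙ in1) ∧ in1)) ⊼ ((in0 ⊙ in1) ∧ in1))
n7 = n4 ⊕ n6 = ((in1 ∧ ((in0 ⊙ in1) ∧ in1)) ⊼ ((in0 ⊙ in1) ∧ in1)) ⊕ ((in0 ⊼ ((in1 ∧ ((in0 ⊙ in1) ∧ in1)) ⊼ ((in0 ⊙ in1) ∧ in1))) ⊼ ((in1 ∧ ((in0 ⊙ in1) ∧ in1)) ⊼ ((in0 ⊙ in1) ∧ in1)))
n8 = n7 ∨ in1 = (((in1 ∧ ((in0 ⊙ in1) ∧ in1)) ⊼ ((in0 ⊙ in1) ∧ in1)) ⊕ ((in0 ⊼ ((in1 ∧ ((in0 ⊙ in1) ∧ in1)) ⊼ ((in0 ⊙ in1) ∧ in1))) ⊼ ((in1 ∧ ((in0 ⊙ in1) ∧ in1)) ⊼ ((in0 ⊙ in1) ∧ in1)))) ∨ in1
n9 = n8 ∨ n7 = ((((in1 ∧ ((in0 ⊙ in1) ∧ in1)) ⊼ ((in0 ⊙ in1) ∧ in1)) ⊕ ((in0 ⊼ ((in1 ∧ ((in0 ⊙ in1) ∧ in1)) ⊼ ((in0 ⊙ in1) ∧ in1))) ⊼ ((in1 ∧ ((in0 ⊙ in1) ∧ in1)) ⊼ ((in0 ⊙ in1) ∧ in1)))) ∨ in1) ∨ (((in1 ∧ ((in0 ⊙ in1) ∧ in1)) ⊼ ((in0 ⊙ in1) ∧ in1)) ⊕ ((in0 ⊼ ((in1 ∧ ((in0 ⊙ in1) ∧ in1)) ⊼ ((in0 ⊙ in1) ∧ in1))) ⊼ ((in1 ∧ ((in0 ⊙ in1) ∧ in1)) ⊼ ((in0 ⊙ in1) ∧ in1))))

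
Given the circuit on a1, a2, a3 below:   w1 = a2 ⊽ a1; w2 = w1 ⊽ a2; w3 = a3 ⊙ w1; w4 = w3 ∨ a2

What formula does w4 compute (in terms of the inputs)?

(a3 ⊙ (a2 ⊽ a1)) ∨ a2

w1 = a2 ⊽ a1
w3 = a3 ⊙ w1 = a3 ⊙ (a2 ⊽ a1)
w4 = w3 ∨ a2 = (a3 ⊙ (a2 ⊽ a1)) ∨ a2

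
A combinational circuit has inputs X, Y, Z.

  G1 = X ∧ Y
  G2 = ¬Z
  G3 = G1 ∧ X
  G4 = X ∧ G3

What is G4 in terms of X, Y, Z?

G1 = X ∧ Y
G3 = G1 ∧ X = (X ∧ Y) ∧ X
G4 = X ∧ G3 = X ∧ ((X ∧ Y) ∧ X)

X ∧ ((X ∧ Y) ∧ X)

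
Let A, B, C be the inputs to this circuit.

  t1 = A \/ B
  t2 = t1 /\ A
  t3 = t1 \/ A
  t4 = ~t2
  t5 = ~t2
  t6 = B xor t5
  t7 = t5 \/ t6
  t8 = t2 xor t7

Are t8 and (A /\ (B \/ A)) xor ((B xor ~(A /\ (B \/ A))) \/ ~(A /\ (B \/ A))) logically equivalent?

Yes

t1 = A \/ B
t2 = t1 /\ A = (A \/ B) /\ A
t5 = ~t2 = ~((A \/ B) /\ A)
t6 = B xor t5 = B xor ~((A \/ B) /\ A)
t7 = t5 \/ t6 = ~((A \/ B) /\ A) \/ (B xor ~((A \/ B) /\ A))
t8 = t2 xor t7 = ((A \/ B) /\ A) xor (~((A \/ B) /\ A) \/ (B xor ~((A \/ B) /\ A)))
At A=1, B=1, C=0: circuit gives 0, formula gives 0.
At A=0, B=0, C=0: circuit gives 1, formula gives 1.
Agrees on all 8 inputs.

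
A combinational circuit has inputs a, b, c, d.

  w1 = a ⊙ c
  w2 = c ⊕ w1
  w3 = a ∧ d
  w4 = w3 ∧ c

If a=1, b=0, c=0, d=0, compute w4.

0

w3 = 1 ∧ 0 = 0
w4 = 0 ∧ 0 = 0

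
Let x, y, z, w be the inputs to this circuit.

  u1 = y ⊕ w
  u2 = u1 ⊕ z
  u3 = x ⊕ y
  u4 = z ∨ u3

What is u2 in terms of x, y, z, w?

u1 = y ⊕ w
u2 = u1 ⊕ z = (y ⊕ w) ⊕ z

(y ⊕ w) ⊕ z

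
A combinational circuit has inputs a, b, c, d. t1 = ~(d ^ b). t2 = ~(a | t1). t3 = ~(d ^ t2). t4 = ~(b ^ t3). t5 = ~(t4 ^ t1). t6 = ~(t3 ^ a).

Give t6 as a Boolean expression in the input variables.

~((~(d ^ (~(a | (~(d ^ b)))))) ^ a)

t1 = ~(d ^ b)
t2 = ~(a | t1) = ~(a | (~(d ^ b)))
t3 = ~(d ^ t2) = ~(d ^ (~(a | (~(d ^ b)))))
t6 = ~(t3 ^ a) = ~((~(d ^ (~(a | (~(d ^ b)))))) ^ a)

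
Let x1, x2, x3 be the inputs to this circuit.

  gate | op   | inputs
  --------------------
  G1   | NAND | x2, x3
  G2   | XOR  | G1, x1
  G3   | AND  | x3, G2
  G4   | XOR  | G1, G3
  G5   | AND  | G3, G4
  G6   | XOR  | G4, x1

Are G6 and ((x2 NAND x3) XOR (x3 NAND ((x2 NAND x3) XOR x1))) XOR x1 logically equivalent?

No

G1 = x2 NAND x3
G2 = G1 XOR x1 = (x2 NAND x3) XOR x1
G3 = x3 AND G2 = x3 AND ((x2 NAND x3) XOR x1)
G4 = G1 XOR G3 = (x2 NAND x3) XOR (x3 AND ((x2 NAND x3) XOR x1))
G6 = G4 XOR x1 = ((x2 NAND x3) XOR (x3 AND ((x2 NAND x3) XOR x1))) XOR x1
At x1=0, x2=0, x3=0: circuit gives 1, formula gives 0.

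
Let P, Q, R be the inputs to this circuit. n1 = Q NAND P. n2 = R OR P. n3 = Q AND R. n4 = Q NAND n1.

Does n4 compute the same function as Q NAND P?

No

n1 = Q NAND P
n4 = Q NAND n1 = Q NAND (Q NAND P)
At P=0, Q=1, R=0: circuit gives 0, formula gives 1.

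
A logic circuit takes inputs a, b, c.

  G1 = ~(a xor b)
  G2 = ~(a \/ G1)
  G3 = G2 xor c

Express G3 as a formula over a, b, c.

G1 = ~(a xor b)
G2 = ~(a \/ G1) = ~(a \/ (~(a xor b)))
G3 = G2 xor c = (~(a \/ (~(a xor b)))) xor c

(~(a \/ (~(a xor b)))) xor c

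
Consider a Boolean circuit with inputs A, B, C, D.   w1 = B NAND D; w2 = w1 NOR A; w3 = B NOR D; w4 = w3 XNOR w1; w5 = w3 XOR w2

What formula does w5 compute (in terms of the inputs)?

(B NOR D) XOR ((B NAND D) NOR A)

w1 = B NAND D
w2 = w1 NOR A = (B NAND D) NOR A
w3 = B NOR D
w5 = w3 XOR w2 = (B NOR D) XOR ((B NAND D) NOR A)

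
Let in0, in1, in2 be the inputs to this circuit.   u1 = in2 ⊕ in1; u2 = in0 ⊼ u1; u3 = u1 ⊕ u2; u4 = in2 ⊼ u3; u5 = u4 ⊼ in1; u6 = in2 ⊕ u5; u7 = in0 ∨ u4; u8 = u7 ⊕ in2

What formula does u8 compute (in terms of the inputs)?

(in0 ∨ (in2 ⊼ ((in2 ⊕ in1) ⊕ (in0 ⊼ (in2 ⊕ in1))))) ⊕ in2

u1 = in2 ⊕ in1
u2 = in0 ⊼ u1 = in0 ⊼ (in2 ⊕ in1)
u3 = u1 ⊕ u2 = (in2 ⊕ in1) ⊕ (in0 ⊼ (in2 ⊕ in1))
u4 = in2 ⊼ u3 = in2 ⊼ ((in2 ⊕ in1) ⊕ (in0 ⊼ (in2 ⊕ in1)))
u7 = in0 ∨ u4 = in0 ∨ (in2 ⊼ ((in2 ⊕ in1) ⊕ (in0 ⊼ (in2 ⊕ in1))))
u8 = u7 ⊕ in2 = (in0 ∨ (in2 ⊼ ((in2 ⊕ in1) ⊕ (in0 ⊼ (in2 ⊕ in1))))) ⊕ in2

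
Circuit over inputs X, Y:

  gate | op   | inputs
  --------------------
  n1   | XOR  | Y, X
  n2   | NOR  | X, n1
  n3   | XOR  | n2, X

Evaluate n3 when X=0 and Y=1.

n1 = 1 XOR 0 = 1
n2 = 0 NOR 1 = 0
n3 = 0 XOR 0 = 0

0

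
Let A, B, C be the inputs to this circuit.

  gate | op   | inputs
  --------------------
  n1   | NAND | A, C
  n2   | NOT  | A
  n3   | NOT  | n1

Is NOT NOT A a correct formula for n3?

n1 = A NAND C
n3 = NOT n1 = NOT (A NAND C)
At A=1, B=0, C=0: circuit gives 0, formula gives 1.

No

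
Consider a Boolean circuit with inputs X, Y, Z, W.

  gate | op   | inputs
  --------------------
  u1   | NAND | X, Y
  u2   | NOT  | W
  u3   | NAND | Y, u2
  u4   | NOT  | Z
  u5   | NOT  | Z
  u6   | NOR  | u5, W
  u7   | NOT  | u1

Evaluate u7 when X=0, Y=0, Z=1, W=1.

u1 = 0 NAND 0 = 1
u7 = NOT 1 = 0

0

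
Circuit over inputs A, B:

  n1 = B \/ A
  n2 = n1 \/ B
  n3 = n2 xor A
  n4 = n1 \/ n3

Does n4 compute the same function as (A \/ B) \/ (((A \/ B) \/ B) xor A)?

n1 = B \/ A
n2 = n1 \/ B = (B \/ A) \/ B
n3 = n2 xor A = ((B \/ A) \/ B) xor A
n4 = n1 \/ n3 = (B \/ A) \/ (((B \/ A) \/ B) xor A)
At A=0, B=0: circuit gives 0, formula gives 0.
At A=0, B=1: circuit gives 1, formula gives 1.
Agrees on all 4 inputs.

Yes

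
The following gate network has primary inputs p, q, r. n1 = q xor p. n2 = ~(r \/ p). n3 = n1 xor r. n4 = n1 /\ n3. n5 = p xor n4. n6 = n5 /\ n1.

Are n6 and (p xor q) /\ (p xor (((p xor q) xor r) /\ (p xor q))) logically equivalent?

n1 = q xor p
n3 = n1 xor r = (q xor p) xor r
n4 = n1 /\ n3 = (q xor p) /\ ((q xor p) xor r)
n5 = p xor n4 = p xor ((q xor p) /\ ((q xor p) xor r))
n6 = n5 /\ n1 = (p xor ((q xor p) /\ ((q xor p) xor r))) /\ (q xor p)
At p=0, q=0, r=0: circuit gives 0, formula gives 0.
At p=0, q=1, r=0: circuit gives 1, formula gives 1.
Agrees on all 8 inputs.

Yes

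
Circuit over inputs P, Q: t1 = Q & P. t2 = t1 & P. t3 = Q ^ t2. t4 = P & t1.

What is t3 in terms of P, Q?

t1 = Q & P
t2 = t1 & P = (Q & P) & P
t3 = Q ^ t2 = Q ^ ((Q & P) & P)

Q ^ ((Q & P) & P)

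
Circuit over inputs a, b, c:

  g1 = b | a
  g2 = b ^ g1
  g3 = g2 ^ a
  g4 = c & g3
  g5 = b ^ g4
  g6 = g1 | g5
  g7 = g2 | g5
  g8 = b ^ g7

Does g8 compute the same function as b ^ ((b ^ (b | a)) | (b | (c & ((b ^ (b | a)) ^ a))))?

No

g1 = b | a
g2 = b ^ g1 = b ^ (b | a)
g3 = g2 ^ a = (b ^ (b | a)) ^ a
g4 = c & g3 = c & ((b ^ (b | a)) ^ a)
g5 = b ^ g4 = b ^ (c & ((b ^ (b | a)) ^ a))
g7 = g2 | g5 = (b ^ (b | a)) | (b ^ (c & ((b ^ (b | a)) ^ a)))
g8 = b ^ g7 = b ^ ((b ^ (b | a)) | (b ^ (c & ((b ^ (b | a)) ^ a))))
At a=1, b=1, c=1: circuit gives 1, formula gives 0.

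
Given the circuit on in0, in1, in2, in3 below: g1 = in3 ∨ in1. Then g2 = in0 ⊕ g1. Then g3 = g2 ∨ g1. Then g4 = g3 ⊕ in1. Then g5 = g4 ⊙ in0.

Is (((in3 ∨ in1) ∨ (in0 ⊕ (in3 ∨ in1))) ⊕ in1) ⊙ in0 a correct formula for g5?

Yes

g1 = in3 ∨ in1
g2 = in0 ⊕ g1 = in0 ⊕ (in3 ∨ in1)
g3 = g2 ∨ g1 = (in0 ⊕ (in3 ∨ in1)) ∨ (in3 ∨ in1)
g4 = g3 ⊕ in1 = ((in0 ⊕ (in3 ∨ in1)) ∨ (in3 ∨ in1)) ⊕ in1
g5 = g4 ⊙ in0 = (((in0 ⊕ (in3 ∨ in1)) ∨ (in3 ∨ in1)) ⊕ in1) ⊙ in0
At in0=0, in1=0, in2=0, in3=1: circuit gives 0, formula gives 0.
At in0=0, in1=0, in2=0, in3=0: circuit gives 1, formula gives 1.
Agrees on all 16 inputs.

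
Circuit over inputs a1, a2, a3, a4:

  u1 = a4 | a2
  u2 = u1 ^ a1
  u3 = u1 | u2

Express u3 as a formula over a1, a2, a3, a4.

u1 = a4 | a2
u2 = u1 ^ a1 = (a4 | a2) ^ a1
u3 = u1 | u2 = (a4 | a2) | ((a4 | a2) ^ a1)

(a4 | a2) | ((a4 | a2) ^ a1)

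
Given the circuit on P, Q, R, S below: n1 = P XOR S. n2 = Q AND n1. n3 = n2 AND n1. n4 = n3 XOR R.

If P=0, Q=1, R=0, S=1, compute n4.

1

n1 = 0 XOR 1 = 1
n2 = 1 AND 1 = 1
n3 = 1 AND 1 = 1
n4 = 1 XOR 0 = 1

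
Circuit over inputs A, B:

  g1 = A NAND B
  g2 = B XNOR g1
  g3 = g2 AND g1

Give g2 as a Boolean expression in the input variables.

B XNOR (A NAND B)

g1 = A NAND B
g2 = B XNOR g1 = B XNOR (A NAND B)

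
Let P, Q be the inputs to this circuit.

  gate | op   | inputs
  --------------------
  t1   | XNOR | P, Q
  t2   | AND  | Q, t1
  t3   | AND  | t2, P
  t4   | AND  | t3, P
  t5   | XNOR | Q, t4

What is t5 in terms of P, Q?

t1 = P XNOR Q
t2 = Q AND t1 = Q AND (P XNOR Q)
t3 = t2 AND P = (Q AND (P XNOR Q)) AND P
t4 = t3 AND P = ((Q AND (P XNOR Q)) AND P) AND P
t5 = Q XNOR t4 = Q XNOR (((Q AND (P XNOR Q)) AND P) AND P)

Q XNOR (((Q AND (P XNOR Q)) AND P) AND P)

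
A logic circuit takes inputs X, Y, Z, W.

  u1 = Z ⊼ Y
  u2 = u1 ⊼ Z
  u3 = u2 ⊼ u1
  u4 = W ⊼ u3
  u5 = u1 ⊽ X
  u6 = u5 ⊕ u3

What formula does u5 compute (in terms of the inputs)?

u1 = Z ⊼ Y
u5 = u1 ⊽ X = (Z ⊼ Y) ⊽ X

(Z ⊼ Y) ⊽ X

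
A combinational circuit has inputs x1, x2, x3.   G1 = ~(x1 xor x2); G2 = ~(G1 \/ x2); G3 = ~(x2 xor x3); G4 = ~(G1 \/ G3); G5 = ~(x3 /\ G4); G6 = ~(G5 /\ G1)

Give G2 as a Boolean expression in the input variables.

~((~(x1 xor x2)) \/ x2)

G1 = ~(x1 xor x2)
G2 = ~(G1 \/ x2) = ~((~(x1 xor x2)) \/ x2)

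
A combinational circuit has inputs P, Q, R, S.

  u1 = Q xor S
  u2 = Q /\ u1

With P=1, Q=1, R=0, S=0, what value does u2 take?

1

u1 = 1 xor 0 = 1
u2 = 1 /\ 1 = 1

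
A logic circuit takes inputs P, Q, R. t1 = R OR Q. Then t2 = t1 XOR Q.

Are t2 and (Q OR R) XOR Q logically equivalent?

t1 = R OR Q
t2 = t1 XOR Q = (R OR Q) XOR Q
At P=0, Q=0, R=0: circuit gives 0, formula gives 0.
At P=0, Q=0, R=1: circuit gives 1, formula gives 1.
Agrees on all 8 inputs.

Yes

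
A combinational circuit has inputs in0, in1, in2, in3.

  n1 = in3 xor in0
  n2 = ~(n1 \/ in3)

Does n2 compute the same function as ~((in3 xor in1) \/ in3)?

No

n1 = in3 xor in0
n2 = ~(n1 \/ in3) = ~((in3 xor in0) \/ in3)
At in0=0, in1=1, in2=0, in3=0: circuit gives 1, formula gives 0.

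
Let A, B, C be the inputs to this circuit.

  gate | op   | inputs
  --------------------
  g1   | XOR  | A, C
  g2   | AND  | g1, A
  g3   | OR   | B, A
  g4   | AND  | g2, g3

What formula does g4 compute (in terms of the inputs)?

((A XOR C) AND A) AND (B OR A)

g1 = A XOR C
g2 = g1 AND A = (A XOR C) AND A
g3 = B OR A
g4 = g2 AND g3 = ((A XOR C) AND A) AND (B OR A)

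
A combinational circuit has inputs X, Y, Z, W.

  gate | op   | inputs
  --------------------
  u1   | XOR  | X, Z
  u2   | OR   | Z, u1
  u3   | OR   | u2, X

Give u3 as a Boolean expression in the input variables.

u1 = X XOR Z
u2 = Z OR u1 = Z OR (X XOR Z)
u3 = u2 OR X = (Z OR (X XOR Z)) OR X

(Z OR (X XOR Z)) OR X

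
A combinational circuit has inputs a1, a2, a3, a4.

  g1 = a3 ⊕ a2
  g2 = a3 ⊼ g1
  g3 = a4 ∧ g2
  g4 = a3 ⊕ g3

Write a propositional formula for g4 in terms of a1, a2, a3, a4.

g1 = a3 ⊕ a2
g2 = a3 ⊼ g1 = a3 ⊼ (a3 ⊕ a2)
g3 = a4 ∧ g2 = a4 ∧ (a3 ⊼ (a3 ⊕ a2))
g4 = a3 ⊕ g3 = a3 ⊕ (a4 ∧ (a3 ⊼ (a3 ⊕ a2)))

a3 ⊕ (a4 ∧ (a3 ⊼ (a3 ⊕ a2)))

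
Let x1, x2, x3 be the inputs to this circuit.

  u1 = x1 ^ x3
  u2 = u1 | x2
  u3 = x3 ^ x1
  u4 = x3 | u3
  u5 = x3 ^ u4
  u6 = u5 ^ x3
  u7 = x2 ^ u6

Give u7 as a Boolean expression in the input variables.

x2 ^ ((x3 ^ (x3 | (x3 ^ x1))) ^ x3)

u3 = x3 ^ x1
u4 = x3 | u3 = x3 | (x3 ^ x1)
u5 = x3 ^ u4 = x3 ^ (x3 | (x3 ^ x1))
u6 = u5 ^ x3 = (x3 ^ (x3 | (x3 ^ x1))) ^ x3
u7 = x2 ^ u6 = x2 ^ ((x3 ^ (x3 | (x3 ^ x1))) ^ x3)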